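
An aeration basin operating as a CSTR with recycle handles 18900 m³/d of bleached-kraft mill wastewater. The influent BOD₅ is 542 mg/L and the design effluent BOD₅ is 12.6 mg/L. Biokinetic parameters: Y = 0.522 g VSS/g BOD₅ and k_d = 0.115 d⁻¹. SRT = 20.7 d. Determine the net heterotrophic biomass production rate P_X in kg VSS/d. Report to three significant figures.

Observed yield with endogenous decay: Y_obs = Y / (1 + k_d·θ_c) = 0.522 / (1 + 0.115 × 20.7) = 0.522 / 3.381 = 0.1544 g VSS/g BOD₅.
Q·(S₀ − S) = 18900 × (542 − 12.6) × 10⁻³ = 10006 kg/d removed.
P_X = Y_obs · Q(S₀ − S) = 0.1544 × 10006 = 1545 kg VSS/d.

P_X ≈ 1550 kg VSS/d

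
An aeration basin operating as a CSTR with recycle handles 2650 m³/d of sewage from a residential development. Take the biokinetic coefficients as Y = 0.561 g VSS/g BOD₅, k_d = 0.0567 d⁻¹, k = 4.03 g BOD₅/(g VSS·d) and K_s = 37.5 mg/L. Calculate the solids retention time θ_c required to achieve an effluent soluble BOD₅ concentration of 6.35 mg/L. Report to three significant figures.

θ_c ≈ 3.69 d

At the target effluent, Y k S/(K_s+S) = 0.561×4.03×6.35/43.85 = 0.3274 d⁻¹.
θ_c = 1/(μ − k_d) = 1/(0.3274 − 0.0567) = 1/0.2707 = 3.694 d.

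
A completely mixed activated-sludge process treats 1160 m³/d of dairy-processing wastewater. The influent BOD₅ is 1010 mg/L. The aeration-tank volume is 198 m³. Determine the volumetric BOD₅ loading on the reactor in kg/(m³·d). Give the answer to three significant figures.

L_v = Q S₀ / V = 1160 × 1010 × 10⁻³ / 198.0 = 5.917 kg/(m³·d).

L_v ≈ 5.92 kg BOD₅/(m³·d)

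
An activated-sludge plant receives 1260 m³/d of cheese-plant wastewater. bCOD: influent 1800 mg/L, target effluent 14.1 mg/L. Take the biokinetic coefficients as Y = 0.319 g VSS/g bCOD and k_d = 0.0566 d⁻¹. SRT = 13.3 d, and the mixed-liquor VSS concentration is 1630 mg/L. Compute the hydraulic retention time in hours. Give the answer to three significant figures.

τ ≈ 63.6 h

Steady-state biomass mass balance: V·X·(1 + k_d·θ_c) = Y·Q·(S₀ − S)·θ_c, so V = 0.319 × 1260 × (1800 − 14.1) × 13.3 / [1630 × (1 + 0.0566 × 13.3)] = 9.55×10^6 / 2857 = 3342 m³.
Hydraulic retention time τ = V/Q = 3342 / 1260 = 2.652 d = 63.65 h.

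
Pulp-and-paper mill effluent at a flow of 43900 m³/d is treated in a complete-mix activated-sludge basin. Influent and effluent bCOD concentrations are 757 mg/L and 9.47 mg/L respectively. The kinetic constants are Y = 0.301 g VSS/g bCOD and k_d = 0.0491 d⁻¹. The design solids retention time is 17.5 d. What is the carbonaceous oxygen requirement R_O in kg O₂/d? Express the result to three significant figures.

R_O ≈ 25300 kg O₂/d

Y_obs = Y / (1 + k_d θ_c) = 0.301 / (1 + 0.0491 × 17.5) = 0.301 / 1.859 = 0.1619.
ΔS = 757 − 9.47 = 747.5 mg/L, so the substrate removal rate is 43900 × 747.5/1000 = 32817 kg bCOD/d.
P_X = Y_obs·Q·(S₀ − S) = 0.1619 × 32817 = 5313 kg VSS/d.
R_O = Q·(S₀ − S) − 1.42·P_X = 32817 − 1.42 × 5313 = 25272 kg O₂/d.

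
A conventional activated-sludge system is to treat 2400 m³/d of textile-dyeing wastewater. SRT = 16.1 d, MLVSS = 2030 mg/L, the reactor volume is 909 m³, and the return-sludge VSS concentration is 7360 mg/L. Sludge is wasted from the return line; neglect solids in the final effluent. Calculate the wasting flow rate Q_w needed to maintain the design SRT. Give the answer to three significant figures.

Q_w = (V·X)/(θ_c X_r) = 909.0 × 2030 / (16.1 × 7360) = 15.57 m³/d.

Q_w ≈ 15.6 m³/d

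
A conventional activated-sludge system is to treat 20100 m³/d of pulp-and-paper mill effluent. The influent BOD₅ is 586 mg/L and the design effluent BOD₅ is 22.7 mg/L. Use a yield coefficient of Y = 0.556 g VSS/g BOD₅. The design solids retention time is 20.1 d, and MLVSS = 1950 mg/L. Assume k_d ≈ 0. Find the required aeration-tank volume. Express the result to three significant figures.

Biomass mass balance (decay neglected): V·X = Y·Q·(S₀ − S)·θ_c, so V = 0.556 × 20100 × (586 − 22.7) × 20.1 / 1950 = 64889 m³.

V ≈ 64900 m³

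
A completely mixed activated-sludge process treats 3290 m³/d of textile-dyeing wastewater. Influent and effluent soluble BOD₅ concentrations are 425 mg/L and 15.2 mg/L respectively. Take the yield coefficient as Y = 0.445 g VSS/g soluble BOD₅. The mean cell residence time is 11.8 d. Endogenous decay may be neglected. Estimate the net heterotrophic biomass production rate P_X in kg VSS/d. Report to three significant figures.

P_X ≈ 600 kg VSS/d

Since k_d ≈ 0, Y_obs = Y = 0.445 g VSS/g soluble BOD₅.
ΔS = 425 − 15.2 = 409.8 mg/L, so the substrate removal rate is 3290 × 409.8/1000 = 1348 kg soluble BOD₅/d.
P_X = Y_obs · Q(S₀ − S) = 0.4450 × 1348 = 600.0 kg VSS/d.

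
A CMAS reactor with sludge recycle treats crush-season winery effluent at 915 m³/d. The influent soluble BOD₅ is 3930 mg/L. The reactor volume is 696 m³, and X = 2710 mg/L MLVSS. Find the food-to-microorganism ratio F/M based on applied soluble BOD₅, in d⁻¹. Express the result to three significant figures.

F/M ≈ 1.91 d⁻¹

F/M = applied load / biomass = Q·S₀/(V·X) = 915 × 3930 / (696.0 × 2710) = 1.906 d⁻¹.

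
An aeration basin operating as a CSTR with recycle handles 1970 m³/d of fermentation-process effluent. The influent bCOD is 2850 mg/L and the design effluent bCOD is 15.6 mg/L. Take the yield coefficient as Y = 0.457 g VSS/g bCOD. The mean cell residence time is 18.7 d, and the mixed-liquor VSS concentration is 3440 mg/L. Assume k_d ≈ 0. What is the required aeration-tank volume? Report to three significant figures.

Biomass mass balance (decay neglected): V·X = Y·Q·(S₀ − S)·θ_c, so V = 0.457 × 1970 × (2850 − 15.6) × 18.7 / 3440 = 13872 m³.

V ≈ 13900 m³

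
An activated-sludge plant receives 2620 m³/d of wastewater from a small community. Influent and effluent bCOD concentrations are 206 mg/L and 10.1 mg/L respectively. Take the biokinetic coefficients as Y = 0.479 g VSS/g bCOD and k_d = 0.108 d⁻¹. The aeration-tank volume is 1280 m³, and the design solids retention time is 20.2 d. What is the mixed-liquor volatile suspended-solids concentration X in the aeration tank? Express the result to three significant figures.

X ≈ 1220 mg/L

X = Y·Q·ΔS·θ_c / [V·(1 + k_d θ_c)] = 0.479 × 2620 × (206 − 10.1) × 20.2 / [1280 × (1 + 0.108 × 20.2)] = 1219 mg/L.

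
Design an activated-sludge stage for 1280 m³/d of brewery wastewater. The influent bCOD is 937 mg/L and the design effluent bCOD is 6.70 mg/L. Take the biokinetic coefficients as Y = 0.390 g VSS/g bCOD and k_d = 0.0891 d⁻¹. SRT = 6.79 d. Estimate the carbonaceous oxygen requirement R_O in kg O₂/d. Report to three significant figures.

R_O ≈ 780 kg O₂/d

Observed yield with endogenous decay: Y_obs = Y / (1 + k_d·θ_c) = 0.390 / (1 + 0.0891 × 6.79) = 0.390 / 1.605 = 0.2430 g VSS/g bCOD.
Substrate removed = Q·(S₀ − S) = 1280 m³/d × (937 − 6.70) g/m³ = 1.19×10^6 g/d = 1191 kg/d.
P_X = Y_obs·Q·(S₀ − S) = 0.2430 × 1191 = 289.4 kg VSS/d.
Carbonaceous O₂ demand = substrate oxidised − cell-mass equivalent = 1191 − 1.42 × 289.4 = 779.9 kg O₂/d.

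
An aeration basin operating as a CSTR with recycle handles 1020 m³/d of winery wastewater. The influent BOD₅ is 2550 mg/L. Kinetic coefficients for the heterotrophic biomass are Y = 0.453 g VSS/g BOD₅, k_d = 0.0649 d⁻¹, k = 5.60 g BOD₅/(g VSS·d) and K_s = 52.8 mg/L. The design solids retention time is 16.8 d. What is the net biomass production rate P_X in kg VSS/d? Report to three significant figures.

Effluent substrate depends only on kinetics and SRT: S = K_s(1 + k_d θ_c) / [θ_c(Yk − k_d) − 1] = 52.8 × (1 + 0.0649 × 16.8) / [16.8 × (0.453 × 5.60 − 0.0649) − 1] = 110.4 / 40.53 = 2.723 mg/L.
The observed yield is Y_obs = Y/(1 + k_d·θ_c) = 0.453 / (1 + 0.0649 × 16.8) = 0.453 / 2.090 = 0.2167 g VSS per g BOD₅ removed.
ΔS = 2550 − 2.72 = 2547 mg/L, so the substrate removal rate is 1020 × 2547/1000 = 2598 kg BOD₅/d.
So the net sludge growth is P_X = 0.2167 × 2598 = 563.1 kg VSS/d.

P_X ≈ 563 kg VSS/d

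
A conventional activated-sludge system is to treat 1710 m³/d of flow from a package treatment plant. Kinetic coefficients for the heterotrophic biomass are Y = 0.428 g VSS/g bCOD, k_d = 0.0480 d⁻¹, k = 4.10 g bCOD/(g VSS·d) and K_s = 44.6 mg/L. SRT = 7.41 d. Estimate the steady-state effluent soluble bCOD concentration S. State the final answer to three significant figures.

From the Monod/SRT balance for a CMAS, S = K_s·(1+k_d θ_c)/[θ_c·(Y k − k_d) − 1] = 44.6 × (1 + 0.0480 × 7.41) / [7.41 × (0.428 × 4.10 − 0.0480) − 1] = 60.46 / 11.65 = 5.191 mg/L.

S ≈ 5.19 mg/L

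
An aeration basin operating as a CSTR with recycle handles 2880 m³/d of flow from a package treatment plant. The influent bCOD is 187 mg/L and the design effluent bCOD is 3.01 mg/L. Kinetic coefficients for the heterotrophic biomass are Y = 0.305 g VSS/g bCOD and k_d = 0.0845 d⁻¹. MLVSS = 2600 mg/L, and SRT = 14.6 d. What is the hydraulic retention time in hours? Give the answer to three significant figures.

Steady-state biomass mass balance: V·X·(1 + k_d·θ_c) = Y·Q·(S₀ − S)·θ_c, so V = 0.305 × 2880 × (187 − 3.01) × 14.6 / [2600 × (1 + 0.0845 × 14.6)] = 2.36×10^6 / 5808 = 406.3 m³.
HRT = V/Q = 406.3 m³ / 2880 m³·d⁻¹ = 0.1411 d × 24 = 3.386 h.

τ ≈ 3.39 h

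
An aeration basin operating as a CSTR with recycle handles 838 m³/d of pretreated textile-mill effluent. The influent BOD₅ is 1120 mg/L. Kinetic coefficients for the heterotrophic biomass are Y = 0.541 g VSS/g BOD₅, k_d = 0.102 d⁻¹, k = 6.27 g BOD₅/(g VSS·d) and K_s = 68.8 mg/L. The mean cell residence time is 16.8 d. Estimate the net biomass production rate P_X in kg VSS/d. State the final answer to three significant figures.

From the Monod/SRT balance for a CMAS, S = K_s·(1+k_d θ_c)/[θ_c·(Y k − k_d) − 1] = 68.8 × (1 + 0.102 × 16.8) / [16.8 × (0.541 × 6.27 − 0.102) − 1] = 186.7 / 54.27 = 3.440 mg/L.
Observed yield with endogenous decay: Y_obs = Y / (1 + k_d·θ_c) = 0.541 / (1 + 0.102 × 16.8) = 0.541 / 2.714 = 0.1994 g VSS/g BOD₅.
Q·(S₀ − S) = 838 × (1120 − 3.44) × 10⁻³ = 935.7 kg/d removed.
P_X = Y_obs · Q(S₀ − S) = 0.1994 × 935.7 = 186.5 kg VSS/d.

P_X ≈ 187 kg VSS/d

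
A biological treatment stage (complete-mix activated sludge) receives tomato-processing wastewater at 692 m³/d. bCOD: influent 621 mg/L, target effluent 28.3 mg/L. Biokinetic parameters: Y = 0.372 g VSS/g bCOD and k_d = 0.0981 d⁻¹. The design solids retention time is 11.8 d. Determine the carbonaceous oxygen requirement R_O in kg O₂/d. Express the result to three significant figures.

R_O ≈ 310 kg O₂/d

Observed yield with endogenous decay: Y_obs = Y / (1 + k_d·θ_c) = 0.372 / (1 + 0.0981 × 11.8) = 0.372 / 2.158 = 0.1724 g VSS/g bCOD.
Q·(S₀ − S) = 692 × (621 − 28.3) × 10⁻³ = 410.1 kg/d removed.
P_X = Y_obs·Q·(S₀ − S) = 0.1724 × 410.1 = 70.72 kg VSS/d.
R_O = Q·ΔS − 1.42 P_X = 410.1 − 100.4 = 309.7 kg O₂/d.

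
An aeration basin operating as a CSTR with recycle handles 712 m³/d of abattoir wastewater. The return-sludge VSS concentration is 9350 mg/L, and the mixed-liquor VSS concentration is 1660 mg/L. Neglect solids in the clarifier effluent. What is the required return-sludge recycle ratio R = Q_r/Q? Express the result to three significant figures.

R ≈ 0.216

Mass balance around the secondary clarifier (neglecting effluent solids): R = X / (X_r − X) = 1660 / (9350 − 1660) = 0.2159.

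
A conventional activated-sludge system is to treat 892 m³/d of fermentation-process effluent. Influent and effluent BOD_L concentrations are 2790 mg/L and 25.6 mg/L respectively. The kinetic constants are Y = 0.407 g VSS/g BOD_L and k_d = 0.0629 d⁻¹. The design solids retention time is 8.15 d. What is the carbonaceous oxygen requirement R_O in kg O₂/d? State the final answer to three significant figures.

The observed yield is Y_obs = Y/(1 + k_d·θ_c) = 0.407 / (1 + 0.0629 × 8.15) = 0.407 / 1.513 = 0.2691 g VSS per g BOD_L removed.
Mass of BOD_L removed per day: Q(S₀ − S) = 892 × 2764 g/m³ = 2466 kg/d.
Net sludge production P_X = 0.2691 × 2466 = 663.5 kg VSS/d.
Carbonaceous O₂ demand = substrate oxidised − cell-mass equivalent = 2466 − 1.42 × 663.5 = 1524 kg O₂/d.

R_O ≈ 1520 kg O₂/d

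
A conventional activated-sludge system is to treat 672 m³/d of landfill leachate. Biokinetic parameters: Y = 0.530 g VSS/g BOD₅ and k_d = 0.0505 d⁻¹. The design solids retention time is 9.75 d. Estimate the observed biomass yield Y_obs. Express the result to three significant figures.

Y_obs ≈ 0.355 g VSS/g BOD₅

Y_obs = Y / (1 + k_d θ_c) = 0.530 / (1 + 0.0505 × 9.75) = 0.530 / 1.492 = 0.3551.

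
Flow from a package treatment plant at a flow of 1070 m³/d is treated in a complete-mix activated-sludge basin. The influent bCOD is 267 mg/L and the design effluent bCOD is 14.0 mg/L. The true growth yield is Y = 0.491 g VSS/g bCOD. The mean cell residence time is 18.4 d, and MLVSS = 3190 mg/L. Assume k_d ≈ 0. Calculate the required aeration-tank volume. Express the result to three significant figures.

V ≈ 767 m³

Biomass mass balance (decay neglected): V·X = Y·Q·(S₀ − S)·θ_c, so V = 0.491 × 1070 × (267 − 14.0) × 18.4 / 3190 = 766.7 m³.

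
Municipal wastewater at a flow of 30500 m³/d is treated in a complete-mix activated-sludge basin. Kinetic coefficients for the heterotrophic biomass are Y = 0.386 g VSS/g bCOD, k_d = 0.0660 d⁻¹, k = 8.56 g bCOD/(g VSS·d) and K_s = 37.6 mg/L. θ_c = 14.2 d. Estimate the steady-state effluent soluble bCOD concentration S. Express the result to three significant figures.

Effluent substrate depends only on kinetics and SRT: S = K_s(1 + k_d θ_c) / [θ_c(Yk − k_d) − 1] = 37.6 × (1 + 0.0660 × 14.2) / [14.2 × (0.386 × 8.56 − 0.0660) − 1] = 72.84 / 44.98 = 1.619 mg/L.

S ≈ 1.62 mg/L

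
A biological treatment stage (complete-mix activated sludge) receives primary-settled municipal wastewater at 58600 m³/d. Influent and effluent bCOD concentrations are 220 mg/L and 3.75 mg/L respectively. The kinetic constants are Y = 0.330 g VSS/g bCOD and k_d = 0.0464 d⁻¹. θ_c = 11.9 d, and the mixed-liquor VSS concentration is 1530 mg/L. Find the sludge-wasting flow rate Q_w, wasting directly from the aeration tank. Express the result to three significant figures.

From the SRT design equation V = Y Q (S₀−S) θ_c / [X (1 + k_d θ_c)] = 0.330 × 58600 × (220 − 3.75) × 11.9 / [1530 × (1 + 0.0464 × 11.9)] = 4.98×10^7 / 2375 = 20955 m³.
Wasting from the aeration tank: Q_w = V / θ_c = 20955 / 11.9 = 1761 m³/d.

Q_w ≈ 1760 m³/d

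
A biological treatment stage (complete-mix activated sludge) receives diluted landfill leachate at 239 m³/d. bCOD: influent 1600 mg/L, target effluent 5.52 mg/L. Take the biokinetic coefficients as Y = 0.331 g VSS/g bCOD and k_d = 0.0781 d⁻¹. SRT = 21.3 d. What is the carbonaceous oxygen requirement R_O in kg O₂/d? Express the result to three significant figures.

Correct the yield for decay: Y_obs = Y/(1 + k_d θ_c) = 0.331 / (1 + 0.0781 × 21.3) = 0.331 / 2.664 = 0.1243.
Q·(S₀ − S) = 239 × (1600 − 5.52) × 10⁻³ = 381.1 kg/d removed.
Biomass synthesised: P_X = Y_obs × 381.1 = 47.36 kg VSS/d.
R_O = Q·(S₀ − S) − 1.42·P_X = 381.1 − 1.42 × 47.36 = 313.8 kg O₂/d.

R_O ≈ 314 kg O₂/d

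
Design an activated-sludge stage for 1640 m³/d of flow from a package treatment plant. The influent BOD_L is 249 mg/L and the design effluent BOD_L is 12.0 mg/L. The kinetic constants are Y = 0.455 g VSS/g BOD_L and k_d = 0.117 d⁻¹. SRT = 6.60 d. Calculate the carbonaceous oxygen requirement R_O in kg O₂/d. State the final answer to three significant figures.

Correct the yield for decay: Y_obs = Y/(1 + k_d θ_c) = 0.455 / (1 + 0.117 × 6.60) = 0.455 / 1.772 = 0.2567.
Substrate removed = Q·(S₀ − S) = 1640 m³/d × (249 − 12.0) g/m³ = 3.89×10^5 g/d = 388.7 kg/d.
P_X = Y_obs·Q·(S₀ − S) = 0.2567 × 388.7 = 99.79 kg VSS/d.
R_O = Q·(S₀ − S) − 1.42·P_X = 388.7 − 1.42 × 99.79 = 247.0 kg O₂/d.

R_O ≈ 247 kg O₂/d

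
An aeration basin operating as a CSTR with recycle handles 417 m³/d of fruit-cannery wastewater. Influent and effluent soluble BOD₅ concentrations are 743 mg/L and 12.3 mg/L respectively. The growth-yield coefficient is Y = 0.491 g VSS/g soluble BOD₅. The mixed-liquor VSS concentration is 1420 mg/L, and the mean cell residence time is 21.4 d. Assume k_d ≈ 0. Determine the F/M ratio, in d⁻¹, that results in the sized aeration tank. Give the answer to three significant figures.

F/M ≈ 0.0968 d⁻¹

Biomass mass balance (decay neglected): V·X = Y·Q·(S₀ − S)·θ_c, so V = 0.491 × 417 × (743 − 12.3) × 21.4 / 1420 = 2255 m³.
Food-to-microorganism ratio F/M = Q S₀ / (V X) = 417 × 743 / (2255 × 1420) = 0.09677 d⁻¹.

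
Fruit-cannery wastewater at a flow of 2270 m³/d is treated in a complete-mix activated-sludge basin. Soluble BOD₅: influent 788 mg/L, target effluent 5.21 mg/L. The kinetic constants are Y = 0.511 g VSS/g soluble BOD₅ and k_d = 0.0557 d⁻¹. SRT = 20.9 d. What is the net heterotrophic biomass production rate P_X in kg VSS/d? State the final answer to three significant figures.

P_X ≈ 420 kg VSS/d

Observed yield with endogenous decay: Y_obs = Y / (1 + k_d·θ_c) = 0.511 / (1 + 0.0557 × 20.9) = 0.511 / 2.164 = 0.2361 g VSS/g soluble BOD₅.
Substrate removed = Q·(S₀ − S) = 2270 m³/d × (788 − 5.21) g/m³ = 1.78×10^6 g/d = 1777 kg/d.
So the net sludge growth is P_X = 0.2361 × 1777 = 419.6 kg VSS/d.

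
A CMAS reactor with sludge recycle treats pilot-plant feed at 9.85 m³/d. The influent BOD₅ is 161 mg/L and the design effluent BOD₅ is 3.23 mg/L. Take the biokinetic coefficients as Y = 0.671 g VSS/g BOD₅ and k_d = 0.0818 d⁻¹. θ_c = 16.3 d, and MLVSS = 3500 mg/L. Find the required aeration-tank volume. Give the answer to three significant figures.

Steady-state biomass mass balance: V·X·(1 + k_d·θ_c) = Y·Q·(S₀ − S)·θ_c, so V = 0.671 × 9.85 × (161 − 3.23) × 16.3 / [3500 × (1 + 0.0818 × 16.3)] = 1.7×10^4 / 8167 = 2.081 m³.

V ≈ 2.08 m³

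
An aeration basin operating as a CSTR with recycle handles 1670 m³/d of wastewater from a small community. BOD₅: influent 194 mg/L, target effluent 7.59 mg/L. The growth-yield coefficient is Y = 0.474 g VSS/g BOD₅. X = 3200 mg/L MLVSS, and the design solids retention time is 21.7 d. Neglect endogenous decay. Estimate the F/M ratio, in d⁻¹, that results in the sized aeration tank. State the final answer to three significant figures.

F/M ≈ 0.101 d⁻¹

Biomass mass balance (decay neglected): V·X = Y·Q·(S₀ − S)·θ_c, so V = 0.474 × 1670 × (194 − 7.59) × 21.7 / 3200 = 1001 m³.
Food-to-microorganism ratio F/M = Q S₀ / (V X) = 1670 × 194 / (1001 × 3200) = 0.1012 d⁻¹.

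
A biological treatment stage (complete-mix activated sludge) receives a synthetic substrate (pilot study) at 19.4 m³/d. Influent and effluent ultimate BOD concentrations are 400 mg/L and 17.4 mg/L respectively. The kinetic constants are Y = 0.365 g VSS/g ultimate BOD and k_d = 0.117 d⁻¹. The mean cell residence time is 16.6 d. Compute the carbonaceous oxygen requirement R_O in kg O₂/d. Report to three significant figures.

The observed yield is Y_obs = Y/(1 + k_d·θ_c) = 0.365 / (1 + 0.117 × 16.6) = 0.365 / 2.942 = 0.1241 g VSS per g ultimate BOD removed.
ΔS = 400 − 17.4 = 382.6 mg/L, so the substrate removal rate is 19.4 × 382.6/1000 = 7.422 kg ultimate BOD/d.
Net sludge production P_X = 0.1241 × 7.422 = 0.9208 kg VSS/d.
R_O = Q·(S₀ − S) − 1.42·P_X = 7.422 − 1.42 × 0.9208 = 6.115 kg O₂/d.

R_O ≈ 6.11 kg O₂/d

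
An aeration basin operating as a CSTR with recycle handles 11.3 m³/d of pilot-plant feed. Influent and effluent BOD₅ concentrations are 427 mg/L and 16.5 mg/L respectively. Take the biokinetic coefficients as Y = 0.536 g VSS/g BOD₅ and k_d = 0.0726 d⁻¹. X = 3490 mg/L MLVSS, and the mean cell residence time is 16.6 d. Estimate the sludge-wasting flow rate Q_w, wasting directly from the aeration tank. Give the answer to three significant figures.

Rearranging the biomass balance for a CMAS with decay, V = Y·Q·ΔS·θ_c / [X·(1+k_d θ_c)] = 0.536 × 11.3 × (427 − 16.5) × 16.6 / [3490 × (1 + 0.0726 × 16.6)] = 4.13×10^4 / 7696 = 5.363 m³.
For wasting at MLVSS concentration, Q_w = V/θ_c = 5.363/16.6 = 0.3231 m³/d.

Q_w ≈ 0.323 m³/d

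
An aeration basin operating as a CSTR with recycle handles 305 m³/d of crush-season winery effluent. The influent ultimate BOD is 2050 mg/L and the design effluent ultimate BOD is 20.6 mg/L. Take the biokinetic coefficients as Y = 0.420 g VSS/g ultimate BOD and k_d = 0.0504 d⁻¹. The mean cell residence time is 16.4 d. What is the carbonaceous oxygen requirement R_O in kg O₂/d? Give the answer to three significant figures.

R_O ≈ 417 kg O₂/d

Correct the yield for decay: Y_obs = Y/(1 + k_d θ_c) = 0.420 / (1 + 0.0504 × 16.4) = 0.420 / 1.827 = 0.2299.
Q·(S₀ − S) = 305 × (2050 − 20.6) × 10⁻³ = 619.0 kg/d removed.
Net sludge production P_X = 0.2299 × 619.0 = 142.3 kg VSS/d.
Carbonaceous O₂ demand = substrate oxidised − cell-mass equivalent = 619.0 − 1.42 × 142.3 = 416.9 kg O₂/d.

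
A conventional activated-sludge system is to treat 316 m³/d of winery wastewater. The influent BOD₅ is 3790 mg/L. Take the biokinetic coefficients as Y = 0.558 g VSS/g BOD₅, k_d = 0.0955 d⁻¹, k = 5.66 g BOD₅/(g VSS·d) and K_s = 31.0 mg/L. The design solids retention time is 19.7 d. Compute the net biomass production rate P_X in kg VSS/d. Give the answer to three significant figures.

P_X ≈ 232 kg VSS/d

Effluent substrate depends only on kinetics and SRT: S = K_s(1 + k_d θ_c) / [θ_c(Yk − k_d) − 1] = 31.0 × (1 + 0.0955 × 19.7) / [19.7 × (0.558 × 5.66 − 0.0955) − 1] = 89.32 / 59.34 = 1.505 mg/L.
Observed yield with endogenous decay: Y_obs = Y / (1 + k_d·θ_c) = 0.558 / (1 + 0.0955 × 19.7) = 0.558 / 2.881 = 0.1937 g VSS/g BOD₅.
ΔS = 3790 − 1.51 = 3788 mg/L, so the substrate removal rate is 316 × 3788/1000 = 1197 kg BOD₅/d.
P_X = Y_obs · Q(S₀ − S) = 0.1937 × 1197 = 231.8 kg VSS/d.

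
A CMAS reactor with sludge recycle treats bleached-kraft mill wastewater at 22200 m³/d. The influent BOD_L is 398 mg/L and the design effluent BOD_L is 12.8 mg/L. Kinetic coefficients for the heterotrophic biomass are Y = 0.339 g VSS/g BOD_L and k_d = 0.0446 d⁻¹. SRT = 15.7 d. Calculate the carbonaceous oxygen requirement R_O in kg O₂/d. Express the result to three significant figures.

Correct the yield for decay: Y_obs = Y/(1 + k_d θ_c) = 0.339 / (1 + 0.0446 × 15.7) = 0.339 / 1.700 = 0.1994.
Q·(S₀ − S) = 22200 × (398 − 12.8) × 10⁻³ = 8551 kg/d removed.
Biomass synthesised: P_X = Y_obs × 8551 = 1705 kg VSS/d.
R_O = Q·(S₀ − S) − 1.42·P_X = 8551 − 1.42 × 1705 = 6130 kg O₂/d.

R_O ≈ 6130 kg O₂/d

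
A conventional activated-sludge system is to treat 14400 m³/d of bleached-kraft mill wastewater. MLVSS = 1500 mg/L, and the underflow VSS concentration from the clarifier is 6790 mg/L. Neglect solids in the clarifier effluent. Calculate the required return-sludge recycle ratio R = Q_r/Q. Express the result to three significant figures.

R ≈ 0.284

Mass balance around the secondary clarifier (neglecting effluent solids): R = X / (X_r − X) = 1500 / (6790 − 1500) = 0.2836.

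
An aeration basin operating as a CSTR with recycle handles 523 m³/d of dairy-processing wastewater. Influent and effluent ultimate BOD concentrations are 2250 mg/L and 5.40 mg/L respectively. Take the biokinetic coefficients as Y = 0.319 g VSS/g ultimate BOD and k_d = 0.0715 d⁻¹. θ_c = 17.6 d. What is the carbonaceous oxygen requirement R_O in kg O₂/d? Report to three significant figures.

R_O ≈ 938 kg O₂/d

Observed yield with endogenous decay: Y_obs = Y / (1 + k_d·θ_c) = 0.319 / (1 + 0.0715 × 17.6) = 0.319 / 2.258 = 0.1413 g VSS/g ultimate BOD.
ΔS = 2250 − 5.40 = 2245 mg/L, so the substrate removal rate is 523 × 2245/1000 = 1174 kg ultimate BOD/d.
P_X = Y_obs·Q·(S₀ − S) = 0.1413 × 1174 = 165.8 kg VSS/d.
R_O = Q·ΔS − 1.42 P_X = 1174 − 235.5 = 938.5 kg O₂/d.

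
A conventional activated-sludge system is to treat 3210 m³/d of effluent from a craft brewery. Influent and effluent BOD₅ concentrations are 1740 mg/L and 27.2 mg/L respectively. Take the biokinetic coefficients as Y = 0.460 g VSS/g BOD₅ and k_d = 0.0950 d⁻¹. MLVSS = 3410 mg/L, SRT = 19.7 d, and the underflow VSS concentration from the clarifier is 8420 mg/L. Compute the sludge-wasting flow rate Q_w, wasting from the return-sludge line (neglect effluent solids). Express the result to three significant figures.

Rearranging the biomass balance for a CMAS with decay, V = Y·Q·ΔS·θ_c / [X·(1+k_d θ_c)] = 0.460 × 3210 × (1740 − 27.2) × 19.7 / [3410 × (1 + 0.0950 × 19.7)] = 4.98×10^7 / 9792 = 5088 m³.
θ_c = V·X/(Q_w·X_r) when wasting from the recycle, so Q_w = V·X/(θ_c·X_r) = 5088 × 3410 / (19.7 × 8420) = 104.6 m³/d.

Q_w ≈ 105 m³/d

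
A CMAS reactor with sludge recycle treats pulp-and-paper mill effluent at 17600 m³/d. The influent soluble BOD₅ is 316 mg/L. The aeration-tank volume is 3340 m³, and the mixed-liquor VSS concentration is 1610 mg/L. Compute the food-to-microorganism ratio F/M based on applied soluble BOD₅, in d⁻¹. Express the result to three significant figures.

F/M ≈ 1.03 d⁻¹

Food-to-microorganism ratio F/M = Q S₀ / (V X) = 17600 × 316 / (3340 × 1610) = 1.034 d⁻¹.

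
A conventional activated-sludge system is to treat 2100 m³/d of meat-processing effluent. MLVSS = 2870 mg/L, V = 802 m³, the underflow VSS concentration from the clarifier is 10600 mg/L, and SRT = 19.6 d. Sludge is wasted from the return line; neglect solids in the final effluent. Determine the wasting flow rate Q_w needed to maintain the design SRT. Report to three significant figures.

Q_w = (V·X)/(θ_c X_r) = 802.0 × 2870 / (19.6 × 10600) = 11.08 m³/d.

Q_w ≈ 11.1 m³/d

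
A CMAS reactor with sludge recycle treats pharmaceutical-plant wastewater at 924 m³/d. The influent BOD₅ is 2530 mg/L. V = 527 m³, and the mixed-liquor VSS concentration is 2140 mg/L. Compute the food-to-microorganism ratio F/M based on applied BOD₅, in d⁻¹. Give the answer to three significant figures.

Food-to-microorganism ratio F/M = Q S₀ / (V X) = 924 × 2530 / (527.0 × 2140) = 2.073 d⁻¹.

F/M ≈ 2.07 d⁻¹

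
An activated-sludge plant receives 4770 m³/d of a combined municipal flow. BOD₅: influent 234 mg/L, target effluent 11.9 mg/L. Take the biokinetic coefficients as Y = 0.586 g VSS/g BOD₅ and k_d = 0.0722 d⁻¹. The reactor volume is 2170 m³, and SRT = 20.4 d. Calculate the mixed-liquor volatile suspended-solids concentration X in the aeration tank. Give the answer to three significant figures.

X ≈ 2360 mg/L

From V·X·(1 + k_d·θ_c) = Y·Q·(S₀ − S)·θ_c: X = 0.586 × 4770 × (234 − 11.9) × 20.4 / [2170 × (1 + 0.0722 × 20.4)] = 2360 mg/L.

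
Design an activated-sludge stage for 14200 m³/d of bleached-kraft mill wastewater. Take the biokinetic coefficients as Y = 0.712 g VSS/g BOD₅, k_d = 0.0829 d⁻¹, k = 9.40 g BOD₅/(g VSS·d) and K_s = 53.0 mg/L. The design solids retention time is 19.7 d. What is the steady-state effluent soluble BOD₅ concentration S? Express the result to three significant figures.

For a completely mixed reactor with recycle the Lawrence–McCarty relation gives S = K_s·(1 + k_d·θ_c) / [θ_c·(Y·k − k_d) − 1] = 53.0 × (1 + 0.0829 × 19.7) / [19.7 × (0.712 × 9.40 − 0.0829) − 1] = 139.6 / 129.2 = 1.080 mg/L.

S ≈ 1.08 mg/L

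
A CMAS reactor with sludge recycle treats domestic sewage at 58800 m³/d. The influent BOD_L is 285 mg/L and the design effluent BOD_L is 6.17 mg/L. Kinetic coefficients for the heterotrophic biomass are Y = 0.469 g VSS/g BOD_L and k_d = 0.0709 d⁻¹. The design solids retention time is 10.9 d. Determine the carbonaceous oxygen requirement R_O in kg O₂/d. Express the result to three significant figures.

Y_obs = Y / (1 + k_d θ_c) = 0.469 / (1 + 0.0709 × 10.9) = 0.469 / 1.773 = 0.2646.
Substrate removed = Q·(S₀ − S) = 58800 m³/d × (285 − 6.17) g/m³ = 1.64×10^7 g/d = 16395 kg/d.
Biomass synthesised: P_X = Y_obs × 16395 = 4337 kg VSS/d.
R_O = Q·(S₀ − S) − 1.42·P_X = 16395 − 1.42 × 4337 = 10236 kg O₂/d.

R_O ≈ 10200 kg O₂/d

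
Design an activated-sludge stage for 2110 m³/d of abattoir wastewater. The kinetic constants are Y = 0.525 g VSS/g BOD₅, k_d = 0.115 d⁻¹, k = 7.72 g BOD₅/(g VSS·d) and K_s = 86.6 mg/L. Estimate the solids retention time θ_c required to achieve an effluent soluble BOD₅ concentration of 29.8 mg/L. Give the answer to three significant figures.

From 1/θ_c = Y·k·S/(K_s + S) − k_d: Y·k·S/(K_s+S) = 0.525 × 7.72 × 29.8 / (86.6 + 29.8) = 1.038 d⁻¹.
θ_c = 1/(μ − k_d) = 1/(1.038 − 0.115) = 1/0.9226 = 1.084 d.

θ_c ≈ 1.08 d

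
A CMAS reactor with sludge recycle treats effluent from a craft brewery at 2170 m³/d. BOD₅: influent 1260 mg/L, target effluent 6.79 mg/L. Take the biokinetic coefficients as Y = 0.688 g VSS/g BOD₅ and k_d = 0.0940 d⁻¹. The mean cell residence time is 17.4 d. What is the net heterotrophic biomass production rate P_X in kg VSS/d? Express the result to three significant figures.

The observed yield is Y_obs = Y/(1 + k_d·θ_c) = 0.688 / (1 + 0.0940 × 17.4) = 0.688 / 2.636 = 0.2610 g VSS per g BOD₅ removed.
Q·(S₀ − S) = 2170 × (1260 − 6.79) × 10⁻³ = 2719 kg/d removed.
So the net sludge growth is P_X = 0.2610 × 2719 = 709.9 kg VSS/d.

P_X ≈ 710 kg VSS/d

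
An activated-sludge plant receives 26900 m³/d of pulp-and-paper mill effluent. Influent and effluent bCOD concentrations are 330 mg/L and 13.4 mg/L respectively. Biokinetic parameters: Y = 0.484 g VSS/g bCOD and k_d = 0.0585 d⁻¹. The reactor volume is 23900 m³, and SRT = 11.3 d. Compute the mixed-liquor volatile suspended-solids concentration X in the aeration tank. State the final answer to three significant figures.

X = Y·Q·ΔS·θ_c / [V·(1 + k_d θ_c)] = 0.484 × 26900 × (330 − 13.4) × 11.3 / [23900 × (1 + 0.0585 × 11.3)] = 1173 mg/L.

X ≈ 1170 mg/L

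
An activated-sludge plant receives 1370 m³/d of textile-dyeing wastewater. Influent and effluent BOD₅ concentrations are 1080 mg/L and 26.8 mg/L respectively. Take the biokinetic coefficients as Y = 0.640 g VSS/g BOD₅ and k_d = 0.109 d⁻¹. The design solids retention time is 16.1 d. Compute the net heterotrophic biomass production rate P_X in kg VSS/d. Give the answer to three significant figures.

Observed yield with endogenous decay: Y_obs = Y / (1 + k_d·θ_c) = 0.640 / (1 + 0.109 × 16.1) = 0.640 / 2.755 = 0.2323 g VSS/g BOD₅.
Mass of BOD₅ removed per day: Q(S₀ − S) = 1370 × 1053 g/m³ = 1443 kg/d.
So the net sludge growth is P_X = 0.2323 × 1443 = 335.2 kg VSS/d.

P_X ≈ 335 kg VSS/d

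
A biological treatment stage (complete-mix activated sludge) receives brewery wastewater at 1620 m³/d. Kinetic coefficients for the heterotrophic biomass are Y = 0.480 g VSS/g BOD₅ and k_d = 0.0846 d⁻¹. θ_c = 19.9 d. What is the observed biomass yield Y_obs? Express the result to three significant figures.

Y_obs ≈ 0.179 g VSS/g BOD₅

The observed yield is Y_obs = Y/(1 + k_d·θ_c) = 0.480 / (1 + 0.0846 × 19.9) = 0.480 / 2.684 = 0.1789 g VSS per g BOD₅ removed.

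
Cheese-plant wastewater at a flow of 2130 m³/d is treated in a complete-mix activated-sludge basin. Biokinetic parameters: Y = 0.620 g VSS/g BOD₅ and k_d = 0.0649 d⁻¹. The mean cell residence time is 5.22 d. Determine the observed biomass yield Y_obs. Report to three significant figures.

Y_obs ≈ 0.463 g VSS/g BOD₅

Observed yield with endogenous decay: Y_obs = Y / (1 + k_d·θ_c) = 0.620 / (1 + 0.0649 × 5.22) = 0.620 / 1.339 = 0.4631 g VSS/g BOD₅.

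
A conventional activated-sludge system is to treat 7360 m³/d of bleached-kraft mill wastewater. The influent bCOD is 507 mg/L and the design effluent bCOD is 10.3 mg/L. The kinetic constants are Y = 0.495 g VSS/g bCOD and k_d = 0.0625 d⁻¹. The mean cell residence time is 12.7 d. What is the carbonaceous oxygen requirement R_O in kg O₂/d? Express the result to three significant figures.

Y_obs = Y / (1 + k_d θ_c) = 0.495 / (1 + 0.0625 × 12.7) = 0.495 / 1.794 = 0.2760.
ΔS = 507 − 10.3 = 496.7 mg/L, so the substrate removal rate is 7360 × 496.7/1000 = 3656 kg bCOD/d.
P_X = Y_obs·Q·(S₀ − S) = 0.2760 × 3656 = 1009 kg VSS/d.
R_O = Q·ΔS − 1.42 P_X = 3656 − 1433 = 2223 kg O₂/d.

R_O ≈ 2220 kg O₂/d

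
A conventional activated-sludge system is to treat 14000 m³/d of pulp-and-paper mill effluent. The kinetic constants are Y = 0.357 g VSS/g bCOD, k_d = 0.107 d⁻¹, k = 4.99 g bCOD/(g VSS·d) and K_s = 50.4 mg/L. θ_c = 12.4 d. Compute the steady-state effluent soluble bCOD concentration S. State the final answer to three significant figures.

S ≈ 5.93 mg/L

From the Monod/SRT balance for a CMAS, S = K_s·(1+k_d θ_c)/[θ_c·(Y k − k_d) − 1] = 50.4 × (1 + 0.107 × 12.4) / [12.4 × (0.357 × 4.99 − 0.107) − 1] = 117.3 / 19.76 = 5.934 mg/L.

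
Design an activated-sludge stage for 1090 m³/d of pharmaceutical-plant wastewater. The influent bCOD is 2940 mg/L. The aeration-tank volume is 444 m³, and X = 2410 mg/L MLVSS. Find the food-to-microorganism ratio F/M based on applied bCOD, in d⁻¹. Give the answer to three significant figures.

F/M = Q·S₀ / (V·X) = 1090 × 2940 / (444.0 × 2410) = 2.995 g bCOD·(g VSS·d)⁻¹.

F/M ≈ 2.99 d⁻¹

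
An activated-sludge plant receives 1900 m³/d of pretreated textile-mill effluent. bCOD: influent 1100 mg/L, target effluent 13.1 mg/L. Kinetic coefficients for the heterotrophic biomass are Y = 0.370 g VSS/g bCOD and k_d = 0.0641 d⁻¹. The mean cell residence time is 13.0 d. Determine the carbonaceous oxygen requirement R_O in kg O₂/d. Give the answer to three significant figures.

Y_obs = Y / (1 + k_d θ_c) = 0.370 / (1 + 0.0641 × 13.0) = 0.370 / 1.833 = 0.2018.
ΔS = 1100 − 13.1 = 1087 mg/L, so the substrate removal rate is 1900 × 1087/1000 = 2065 kg bCOD/d.
P_X = Y_obs·Q·(S₀ − S) = 0.2018 × 2065 = 416.8 kg VSS/d.
R_O = Q·(S₀ − S) − 1.42·P_X = 2065 − 1.42 × 416.8 = 1473 kg O₂/d.

R_O ≈ 1470 kg O₂/d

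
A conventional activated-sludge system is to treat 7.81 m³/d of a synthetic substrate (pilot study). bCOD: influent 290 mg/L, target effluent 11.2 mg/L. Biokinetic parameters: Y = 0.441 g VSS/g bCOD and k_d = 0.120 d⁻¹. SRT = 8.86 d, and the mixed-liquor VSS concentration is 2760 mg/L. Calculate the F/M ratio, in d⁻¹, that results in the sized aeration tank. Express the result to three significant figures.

F/M ≈ 0.549 d⁻¹

Rearranging the biomass balance for a CMAS with decay, V = Y·Q·ΔS·θ_c / [X·(1+k_d θ_c)] = 0.441 × 7.81 × (290 − 11.2) × 8.86 / [2760 × (1 + 0.120 × 8.86)] = 8.51×10^3 / 5694 = 1.494 m³.
Food-to-microorganism ratio F/M = Q S₀ / (V X) = 7.81 × 290 / (1.494 × 2760) = 0.5493 d⁻¹.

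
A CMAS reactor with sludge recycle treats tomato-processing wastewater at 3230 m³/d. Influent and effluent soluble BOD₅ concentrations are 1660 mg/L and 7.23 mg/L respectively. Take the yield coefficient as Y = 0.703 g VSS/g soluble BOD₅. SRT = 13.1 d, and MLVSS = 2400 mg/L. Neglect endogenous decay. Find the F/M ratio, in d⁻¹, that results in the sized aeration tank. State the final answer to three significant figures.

F/M ≈ 0.109 d⁻¹

With k_d = 0 the design equation reduces to V = Y Q (S₀−S) θ_c / X = 0.703 × 3230 × (1660 − 7.23) × 13.1 / 2400 = 20485 m³.
F/M = Q·S₀ / (V·X) = 3230 × 1660 / (20485 × 2400) = 0.1091 g soluble BOD₅·(g VSS·d)⁻¹.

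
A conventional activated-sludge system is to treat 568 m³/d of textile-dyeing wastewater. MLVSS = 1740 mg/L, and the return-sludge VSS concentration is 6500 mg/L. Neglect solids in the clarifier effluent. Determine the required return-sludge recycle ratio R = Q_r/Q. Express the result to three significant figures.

Mass balance around the secondary clarifier (neglecting effluent solids): R = X / (X_r − X) = 1740 / (6500 − 1740) = 0.3655.

R ≈ 0.366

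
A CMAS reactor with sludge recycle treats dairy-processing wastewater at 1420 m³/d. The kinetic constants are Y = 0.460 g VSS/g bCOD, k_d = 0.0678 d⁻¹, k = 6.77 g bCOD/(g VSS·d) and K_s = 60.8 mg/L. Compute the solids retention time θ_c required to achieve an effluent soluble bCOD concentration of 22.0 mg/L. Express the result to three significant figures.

Specific growth rate at S = 22.0 mg/L: μ = YkS/(K_s+S) = 0.460·6.77·22.0/(60.8+22.0) = 0.8274 d⁻¹.
1/θ_c = 0.8274 − 0.0678 = 0.7596 d⁻¹, so θ_c = 1.316 d.

θ_c ≈ 1.32 d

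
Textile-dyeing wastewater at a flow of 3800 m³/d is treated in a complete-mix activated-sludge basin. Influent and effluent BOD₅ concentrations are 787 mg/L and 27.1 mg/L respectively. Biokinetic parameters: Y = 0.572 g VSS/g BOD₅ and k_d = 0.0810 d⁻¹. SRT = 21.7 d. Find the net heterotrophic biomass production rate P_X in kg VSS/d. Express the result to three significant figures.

Y_obs = Y / (1 + k_d θ_c) = 0.572 / (1 + 0.0810 × 21.7) = 0.572 / 2.758 = 0.2074.
ΔS = 787 − 27.1 = 759.9 mg/L, so the substrate removal rate is 3800 × 759.9/1000 = 2888 kg BOD₅/d.
Biomass produced: P_X = Y_obs·Q·ΔS = 0.2074 × 2888 ≈ 598.9 kg VSS/d.

P_X ≈ 599 kg VSS/d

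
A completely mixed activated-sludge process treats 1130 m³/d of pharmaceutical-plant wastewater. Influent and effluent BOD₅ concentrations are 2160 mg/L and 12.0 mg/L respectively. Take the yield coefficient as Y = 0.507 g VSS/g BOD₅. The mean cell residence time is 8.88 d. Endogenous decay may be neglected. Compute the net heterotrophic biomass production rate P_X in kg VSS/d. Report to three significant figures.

With endogenous decay neglected, the observed yield equals the true yield: Y_obs = Y = 0.507 g VSS/g BOD₅.
Mass of BOD₅ removed per day: Q(S₀ − S) = 1130 × 2148 g/m³ = 2427 kg/d.
Net biomass production P_X = Y_obs × Q·(S₀ − S) = 0.5070 × 2427 = 1231 kg VSS/d.

P_X ≈ 1230 kg VSS/d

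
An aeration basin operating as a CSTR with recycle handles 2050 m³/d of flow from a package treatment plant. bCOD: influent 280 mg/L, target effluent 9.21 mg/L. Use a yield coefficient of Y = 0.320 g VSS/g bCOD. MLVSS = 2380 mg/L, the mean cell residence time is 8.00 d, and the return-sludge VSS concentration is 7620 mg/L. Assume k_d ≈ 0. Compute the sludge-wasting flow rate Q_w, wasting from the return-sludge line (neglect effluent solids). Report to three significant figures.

Q_w ≈ 23.3 m³/d

Biomass mass balance (decay neglected): V·X = Y·Q·(S₀ − S)·θ_c, so V = 0.320 × 2050 × (280 − 9.21) × 8.00 / 2380 = 597.1 m³.
θ_c = V·X/(Q_w·X_r) when wasting from the recycle, so Q_w = V·X/(θ_c·X_r) = 597.1 × 2380 / (8.00 × 7620) = 23.31 m³/d.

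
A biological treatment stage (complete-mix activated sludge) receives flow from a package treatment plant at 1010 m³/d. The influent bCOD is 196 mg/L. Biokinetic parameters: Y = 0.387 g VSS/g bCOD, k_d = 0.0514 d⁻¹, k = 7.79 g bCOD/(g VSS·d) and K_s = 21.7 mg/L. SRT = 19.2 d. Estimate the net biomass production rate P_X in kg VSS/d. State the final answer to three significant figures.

Effluent substrate depends only on kinetics and SRT: S = K_s(1 + k_d θ_c) / [θ_c(Yk − k_d) − 1] = 21.7 × (1 + 0.0514 × 19.2) / [19.2 × (0.387 × 7.79 − 0.0514) − 1] = 43.12 / 55.90 = 0.7713 mg/L.
Correct the yield for decay: Y_obs = Y/(1 + k_d θ_c) = 0.387 / (1 + 0.0514 × 19.2) = 0.387 / 1.987 = 0.1948.
ΔS = 196 − 0.771 = 195.2 mg/L, so the substrate removal rate is 1010 × 195.2/1000 = 197.2 kg bCOD/d.
Biomass produced: P_X = Y_obs·Q·ΔS = 0.1948 × 197.2 ≈ 38.41 kg VSS/d.

P_X ≈ 38.4 kg VSS/d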